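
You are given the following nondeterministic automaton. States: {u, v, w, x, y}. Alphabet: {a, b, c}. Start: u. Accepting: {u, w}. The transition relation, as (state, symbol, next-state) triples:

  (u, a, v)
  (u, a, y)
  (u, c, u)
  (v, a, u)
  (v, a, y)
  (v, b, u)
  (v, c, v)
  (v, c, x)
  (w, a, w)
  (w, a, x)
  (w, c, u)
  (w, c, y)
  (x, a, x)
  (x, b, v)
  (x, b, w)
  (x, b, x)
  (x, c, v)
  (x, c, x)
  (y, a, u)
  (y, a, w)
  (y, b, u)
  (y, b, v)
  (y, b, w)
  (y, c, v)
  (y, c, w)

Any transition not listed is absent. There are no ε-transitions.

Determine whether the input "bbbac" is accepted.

No

Start in {u}.
Read 'b': u→∅; now ∅.
The set is empty and remains empty for the remaining 4 symbols.
The final set ∅ contains no accepting state.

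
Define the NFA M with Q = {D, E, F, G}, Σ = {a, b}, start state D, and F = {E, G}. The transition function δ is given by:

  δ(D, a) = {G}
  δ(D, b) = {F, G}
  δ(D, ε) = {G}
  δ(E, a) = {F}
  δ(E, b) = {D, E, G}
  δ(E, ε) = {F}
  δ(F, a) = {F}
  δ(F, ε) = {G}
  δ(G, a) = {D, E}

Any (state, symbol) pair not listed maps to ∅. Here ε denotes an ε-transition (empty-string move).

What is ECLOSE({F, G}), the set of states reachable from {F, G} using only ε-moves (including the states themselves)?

Begin with {F, G}.
No ε-moves leave this set, so the closure equals the set itself.

{F, G}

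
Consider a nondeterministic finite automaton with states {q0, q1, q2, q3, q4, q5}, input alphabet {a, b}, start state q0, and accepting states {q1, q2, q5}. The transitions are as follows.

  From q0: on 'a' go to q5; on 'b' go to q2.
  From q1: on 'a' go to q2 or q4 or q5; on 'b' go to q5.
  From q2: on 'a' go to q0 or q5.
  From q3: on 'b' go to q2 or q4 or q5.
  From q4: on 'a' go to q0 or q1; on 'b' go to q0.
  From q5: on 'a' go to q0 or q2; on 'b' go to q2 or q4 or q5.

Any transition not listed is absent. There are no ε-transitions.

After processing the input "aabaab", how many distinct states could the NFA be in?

Start in {q0}.
Read 'a': {q0} → {q5}.
Read 'a': {q5} → {q0, q2}.
Read 'b': {q0, q2} → {q2}.
Read 'a': {q2} → {q0, q5}.
Read 'a': {q0, q5} → {q0, q2, q5}.
Read 'b': {q0, q2, q5} → {q2, q4, q5}.
That set has 3 states.

3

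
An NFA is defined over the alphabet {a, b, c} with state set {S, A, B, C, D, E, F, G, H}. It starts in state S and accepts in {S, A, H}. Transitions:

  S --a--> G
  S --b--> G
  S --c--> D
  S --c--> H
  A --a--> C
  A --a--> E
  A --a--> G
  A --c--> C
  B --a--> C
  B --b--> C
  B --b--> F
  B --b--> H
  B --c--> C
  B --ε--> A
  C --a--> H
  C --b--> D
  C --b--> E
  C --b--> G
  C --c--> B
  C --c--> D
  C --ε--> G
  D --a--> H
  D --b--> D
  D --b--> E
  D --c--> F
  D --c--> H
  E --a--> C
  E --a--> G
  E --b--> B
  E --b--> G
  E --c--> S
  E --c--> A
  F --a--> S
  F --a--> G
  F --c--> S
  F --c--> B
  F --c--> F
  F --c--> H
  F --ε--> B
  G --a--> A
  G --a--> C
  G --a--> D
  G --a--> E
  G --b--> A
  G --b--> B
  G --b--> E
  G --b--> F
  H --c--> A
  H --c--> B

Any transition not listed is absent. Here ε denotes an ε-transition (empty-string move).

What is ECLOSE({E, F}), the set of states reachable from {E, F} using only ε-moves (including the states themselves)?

Begin with {E, F}.
ε-move F → B; add B.
ε-move B → A; add A.

{A, B, E, F}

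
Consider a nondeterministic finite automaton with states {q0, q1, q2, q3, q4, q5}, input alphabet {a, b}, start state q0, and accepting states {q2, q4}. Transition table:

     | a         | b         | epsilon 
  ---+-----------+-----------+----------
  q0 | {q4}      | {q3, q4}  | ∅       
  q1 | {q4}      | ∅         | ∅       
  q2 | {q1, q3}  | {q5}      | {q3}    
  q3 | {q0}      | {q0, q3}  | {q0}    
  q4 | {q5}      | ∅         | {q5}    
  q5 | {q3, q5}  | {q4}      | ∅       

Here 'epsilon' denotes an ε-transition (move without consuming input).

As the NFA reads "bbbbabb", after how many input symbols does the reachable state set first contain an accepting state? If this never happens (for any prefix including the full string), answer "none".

Start in {q0}.
Read 'b': {q0} → {q0, q3, q4, q5}.
None of the earlier sets intersect F, but {q0, q3, q4, q5} does.

1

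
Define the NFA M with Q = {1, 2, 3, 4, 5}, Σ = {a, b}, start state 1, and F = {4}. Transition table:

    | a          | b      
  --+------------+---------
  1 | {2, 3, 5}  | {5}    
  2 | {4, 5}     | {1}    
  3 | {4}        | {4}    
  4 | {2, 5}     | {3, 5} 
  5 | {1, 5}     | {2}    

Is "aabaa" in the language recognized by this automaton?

No

Start in {1}.
Read 'a': 1→{2, 3, 5}; now {2, 3, 5}.
Read 'a': 2→{4, 5}, 3→{4}, 5→{1, 5}; now {1, 4, 5}.
Read 'b': 1→{5}, 4→{3, 5}, 5→{2}; now {2, 3, 5}.
Read 'a': 2→{4, 5}, 3→{4}, 5→{1, 5}; now {1, 4, 5}.
Read 'a': 1→{2, 3, 5}, 4→{2, 5}, 5→{1, 5}; now {1, 2, 3, 5}.
The final set {1, 2, 3, 5} contains no accepting state.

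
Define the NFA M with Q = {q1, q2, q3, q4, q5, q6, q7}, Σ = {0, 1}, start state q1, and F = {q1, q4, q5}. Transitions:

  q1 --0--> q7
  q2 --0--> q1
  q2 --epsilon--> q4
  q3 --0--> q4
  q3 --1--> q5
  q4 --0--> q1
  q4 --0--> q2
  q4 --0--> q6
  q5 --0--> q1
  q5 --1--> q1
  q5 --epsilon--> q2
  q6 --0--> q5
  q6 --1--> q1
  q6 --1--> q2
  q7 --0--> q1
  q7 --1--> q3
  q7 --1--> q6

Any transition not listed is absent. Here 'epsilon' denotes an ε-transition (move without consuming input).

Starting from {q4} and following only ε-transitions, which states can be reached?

Begin with {q4}.
No ε-moves leave this set, so the closure equals the set itself.

{q4}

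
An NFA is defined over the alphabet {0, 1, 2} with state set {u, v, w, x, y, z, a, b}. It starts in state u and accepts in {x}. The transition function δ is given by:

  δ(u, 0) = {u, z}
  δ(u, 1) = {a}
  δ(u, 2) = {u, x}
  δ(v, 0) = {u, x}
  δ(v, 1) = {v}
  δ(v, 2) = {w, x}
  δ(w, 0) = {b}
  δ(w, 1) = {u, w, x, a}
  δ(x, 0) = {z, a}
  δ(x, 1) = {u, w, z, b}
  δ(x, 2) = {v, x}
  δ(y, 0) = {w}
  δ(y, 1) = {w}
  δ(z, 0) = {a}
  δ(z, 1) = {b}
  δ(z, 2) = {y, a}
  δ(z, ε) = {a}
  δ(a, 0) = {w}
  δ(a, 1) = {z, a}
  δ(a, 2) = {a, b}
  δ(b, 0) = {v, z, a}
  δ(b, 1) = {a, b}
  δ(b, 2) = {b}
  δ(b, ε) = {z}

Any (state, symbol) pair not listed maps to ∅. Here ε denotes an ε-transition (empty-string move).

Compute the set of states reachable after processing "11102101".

{u, v, w, x, z, a, b}

Start in {u}.
Read '1': {u} → {a}.
Read '1': {a} → {z, a}.
Read '1': {z, a} → {z, a, b}.
Read '0': {z, a, b} → {v, w, z, a}.
Read '2': {v, w, z, a} → {w, x, y, z, a, b}.
Read '1': {w, x, y, z, a, b} → {u, w, x, z, a, b}.
Read '0': {u, w, x, z, a, b} → {u, v, w, z, a, b}.
Read '1': {u, v, w, z, a, b} → {u, v, w, x, z, a, b}.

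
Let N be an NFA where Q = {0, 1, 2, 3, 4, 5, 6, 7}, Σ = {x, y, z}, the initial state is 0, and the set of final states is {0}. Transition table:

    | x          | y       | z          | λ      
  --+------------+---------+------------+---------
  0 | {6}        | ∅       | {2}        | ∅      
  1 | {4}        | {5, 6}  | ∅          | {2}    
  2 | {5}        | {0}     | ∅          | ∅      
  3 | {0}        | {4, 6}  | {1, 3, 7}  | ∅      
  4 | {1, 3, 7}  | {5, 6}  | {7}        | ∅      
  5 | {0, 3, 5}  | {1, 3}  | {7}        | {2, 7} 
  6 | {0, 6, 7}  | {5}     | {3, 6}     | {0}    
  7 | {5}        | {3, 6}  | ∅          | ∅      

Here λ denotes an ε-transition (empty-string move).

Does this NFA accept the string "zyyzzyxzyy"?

Start in {0}.
Read 'z': {0} → {2}.
Read 'y': {2} → {0}.
Read 'y': {0} → ∅.
The set is empty and remains empty for the remaining 7 symbols.
The final set ∅ contains no accepting state.

No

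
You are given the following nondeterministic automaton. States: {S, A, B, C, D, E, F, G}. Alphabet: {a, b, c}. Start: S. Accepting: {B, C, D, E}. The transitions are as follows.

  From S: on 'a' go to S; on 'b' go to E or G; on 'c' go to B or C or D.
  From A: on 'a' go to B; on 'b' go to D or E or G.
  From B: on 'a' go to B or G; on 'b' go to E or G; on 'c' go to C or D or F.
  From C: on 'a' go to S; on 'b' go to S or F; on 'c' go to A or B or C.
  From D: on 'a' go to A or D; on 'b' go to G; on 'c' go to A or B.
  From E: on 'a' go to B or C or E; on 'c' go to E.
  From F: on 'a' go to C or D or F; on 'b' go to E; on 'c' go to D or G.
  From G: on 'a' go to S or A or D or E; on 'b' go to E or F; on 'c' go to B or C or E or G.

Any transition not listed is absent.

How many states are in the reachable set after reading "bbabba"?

7

Start in {S}.
Read 'b': S→{E, G}; now {E, G}.
Read 'b': E→∅, G→{E, F}; now {E, F}.
Read 'a': E→{B, C, E}, F→{C, D, F}; now {B, C, D, E, F}.
Read 'b': B→{E, G}, C→{S, F}, D→{G}, E→∅, F→{E}; now {S, E, F, G}.
Read 'b': S→{E, G}, E→∅, F→{E}, G→{E, F}; now {E, F, G}.
Read 'a': E→{B, C, E}, F→{C, D, F}, G→{S, A, D, E}; now {S, A, B, C, D, E, F}.
That set has 7 states.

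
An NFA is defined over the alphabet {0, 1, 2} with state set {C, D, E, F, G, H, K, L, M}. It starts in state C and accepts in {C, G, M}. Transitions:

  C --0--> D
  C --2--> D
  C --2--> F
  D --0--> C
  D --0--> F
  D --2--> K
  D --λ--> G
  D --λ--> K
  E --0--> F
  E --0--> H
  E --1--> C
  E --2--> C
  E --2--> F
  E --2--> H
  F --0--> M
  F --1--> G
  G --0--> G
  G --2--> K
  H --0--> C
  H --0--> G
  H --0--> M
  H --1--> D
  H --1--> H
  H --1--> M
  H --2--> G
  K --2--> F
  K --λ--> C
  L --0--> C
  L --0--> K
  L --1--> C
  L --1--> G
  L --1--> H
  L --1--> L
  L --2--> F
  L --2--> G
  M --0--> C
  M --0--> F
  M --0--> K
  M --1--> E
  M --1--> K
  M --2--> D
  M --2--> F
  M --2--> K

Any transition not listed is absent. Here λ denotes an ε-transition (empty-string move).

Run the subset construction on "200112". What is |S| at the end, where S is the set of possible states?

5

Start in {C}.
Read '2': C→{D, F}; union {D, F}; ε-closure = {C, D, F, G, K}.
Read '0': C→{D}, D→{C, F}, F→{M}, G→{G}, K→∅; union {C, D, F, G, M}; ε-closure = {C, D, F, G, K, M}.
Read '0': C→{D}, D→{C, F}, F→{M}, G→{G}, K→∅, M→{C, F, K}; now {C, D, F, G, K, M}.
Read '1': C→∅, D→∅, F→{G}, G→∅, K→∅, M→{E, K}; union {E, G, K}; ε-closure = {C, E, G, K}.
Read '1': C→∅, E→{C}, G→∅, K→∅; now {C}.
Read '2': C→{D, F}; union {D, F}; ε-closure = {C, D, F, G, K}.
That set has 5 states.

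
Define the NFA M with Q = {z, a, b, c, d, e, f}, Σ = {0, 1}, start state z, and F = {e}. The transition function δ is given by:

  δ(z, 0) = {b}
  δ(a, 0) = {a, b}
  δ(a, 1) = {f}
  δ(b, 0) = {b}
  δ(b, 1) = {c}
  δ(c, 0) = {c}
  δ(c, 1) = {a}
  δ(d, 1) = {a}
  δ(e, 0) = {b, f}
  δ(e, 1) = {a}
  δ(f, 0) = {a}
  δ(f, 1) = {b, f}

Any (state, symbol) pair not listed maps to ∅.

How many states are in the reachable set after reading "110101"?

0

Start in {z}.
Read '1': z→∅; now ∅.
The set is empty and remains empty for the remaining 5 symbols.
That set has 0 states.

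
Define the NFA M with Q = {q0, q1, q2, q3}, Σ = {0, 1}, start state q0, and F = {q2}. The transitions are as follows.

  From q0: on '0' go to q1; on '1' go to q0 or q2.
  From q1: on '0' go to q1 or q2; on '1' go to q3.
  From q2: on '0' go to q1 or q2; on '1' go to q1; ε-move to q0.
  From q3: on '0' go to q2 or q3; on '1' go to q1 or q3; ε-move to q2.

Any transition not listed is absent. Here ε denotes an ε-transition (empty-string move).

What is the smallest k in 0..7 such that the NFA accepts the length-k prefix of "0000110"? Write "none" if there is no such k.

2

Start in {q0}.
Read '0': {q0} → {q1}.
Read '0': {q1} → {q0, q1, q2}.
None of the earlier sets intersect F, but {q0, q1, q2} does.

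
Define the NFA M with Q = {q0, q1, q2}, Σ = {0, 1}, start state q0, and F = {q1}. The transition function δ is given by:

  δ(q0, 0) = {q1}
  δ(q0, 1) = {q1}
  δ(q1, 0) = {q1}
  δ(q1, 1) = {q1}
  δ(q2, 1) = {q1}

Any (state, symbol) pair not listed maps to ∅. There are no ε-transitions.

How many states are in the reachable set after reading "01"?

Start in {q0}.
Read '0': q0→{q1}; now {q1}.
Read '1': q1→{q1}; now {q1}.
That set has 1 state.

1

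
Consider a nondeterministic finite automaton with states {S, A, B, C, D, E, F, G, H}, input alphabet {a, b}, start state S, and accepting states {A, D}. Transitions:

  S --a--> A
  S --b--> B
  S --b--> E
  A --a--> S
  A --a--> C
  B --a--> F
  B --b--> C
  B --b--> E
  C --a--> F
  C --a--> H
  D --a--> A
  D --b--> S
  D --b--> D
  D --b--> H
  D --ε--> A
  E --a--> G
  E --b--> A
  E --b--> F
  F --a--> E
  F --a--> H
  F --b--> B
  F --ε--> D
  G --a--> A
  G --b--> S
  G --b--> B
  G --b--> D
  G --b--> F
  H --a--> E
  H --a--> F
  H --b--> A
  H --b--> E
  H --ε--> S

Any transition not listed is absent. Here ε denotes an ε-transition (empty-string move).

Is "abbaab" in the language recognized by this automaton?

Start in {S}.
Read 'a': S→{A}; now {A}.
Read 'b': A→∅; now ∅.
The set is empty and remains empty for the remaining 4 symbols.
The final set ∅ contains no accepting state.

No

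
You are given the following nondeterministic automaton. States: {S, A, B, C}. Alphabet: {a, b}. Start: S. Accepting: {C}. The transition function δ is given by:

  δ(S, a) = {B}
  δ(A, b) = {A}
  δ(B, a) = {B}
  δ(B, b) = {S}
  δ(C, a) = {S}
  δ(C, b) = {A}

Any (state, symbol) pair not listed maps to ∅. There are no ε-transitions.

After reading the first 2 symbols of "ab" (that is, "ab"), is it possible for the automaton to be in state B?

Start in {S}.
Read 'a': S→{B}; now {B}.
Read 'b': B→{S}; now {S}.
State B is not in {S}.

No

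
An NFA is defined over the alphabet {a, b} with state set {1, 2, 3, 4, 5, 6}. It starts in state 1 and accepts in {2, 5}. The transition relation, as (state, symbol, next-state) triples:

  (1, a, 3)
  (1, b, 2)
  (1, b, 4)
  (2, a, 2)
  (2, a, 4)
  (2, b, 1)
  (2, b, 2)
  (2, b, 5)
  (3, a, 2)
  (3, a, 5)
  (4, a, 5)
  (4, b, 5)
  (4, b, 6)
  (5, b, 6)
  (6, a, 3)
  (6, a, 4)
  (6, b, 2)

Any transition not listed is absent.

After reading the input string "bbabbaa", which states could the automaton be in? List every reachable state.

{2, 4, 5}

Start in {1}.
Read 'b': {1} → {2, 4}.
Read 'b': {2, 4} → {1, 2, 5, 6}.
Read 'a': {1, 2, 5, 6} → {2, 3, 4}.
Read 'b': {2, 3, 4} → {1, 2, 5, 6}.
Read 'b': {1, 2, 5, 6} → {1, 2, 4, 5, 6}.
Read 'a': {1, 2, 4, 5, 6} → {2, 3, 4, 5}.
Read 'a': {2, 3, 4, 5} → {2, 4, 5}.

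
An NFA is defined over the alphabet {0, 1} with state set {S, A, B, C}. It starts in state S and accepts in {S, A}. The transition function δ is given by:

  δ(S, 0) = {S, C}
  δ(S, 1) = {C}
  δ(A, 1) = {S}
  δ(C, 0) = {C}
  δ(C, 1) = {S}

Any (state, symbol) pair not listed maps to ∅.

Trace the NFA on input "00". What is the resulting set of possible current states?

{S, C}

Start in {S}.
Read '0': S→{S, C}; now {S, C}.
Read '0': S→{S, C}, C→{C}; now {S, C}.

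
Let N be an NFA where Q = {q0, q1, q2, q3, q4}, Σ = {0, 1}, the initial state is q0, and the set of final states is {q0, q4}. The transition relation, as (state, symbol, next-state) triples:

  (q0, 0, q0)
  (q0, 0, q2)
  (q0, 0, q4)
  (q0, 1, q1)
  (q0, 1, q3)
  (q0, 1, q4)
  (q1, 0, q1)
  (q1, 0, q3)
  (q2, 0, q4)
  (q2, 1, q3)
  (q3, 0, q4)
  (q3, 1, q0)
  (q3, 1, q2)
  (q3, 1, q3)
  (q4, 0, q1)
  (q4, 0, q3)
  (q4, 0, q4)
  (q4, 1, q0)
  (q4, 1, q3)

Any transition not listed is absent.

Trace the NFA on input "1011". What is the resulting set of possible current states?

{q0, q1, q2, q3, q4}

Start in {q0}.
Read '1': q0→{q1, q3, q4}; now {q1, q3, q4}.
Read '0': q1→{q1, q3}, q3→{q4}, q4→{q1, q3, q4}; now {q1, q3, q4}.
Read '1': q1→∅, q3→{q0, q2, q3}, q4→{q0, q3}; now {q0, q2, q3}.
Read '1': q0→{q1, q3, q4}, q2→{q3}, q3→{q0, q2, q3}; now {q0, q1, q2, q3, q4}.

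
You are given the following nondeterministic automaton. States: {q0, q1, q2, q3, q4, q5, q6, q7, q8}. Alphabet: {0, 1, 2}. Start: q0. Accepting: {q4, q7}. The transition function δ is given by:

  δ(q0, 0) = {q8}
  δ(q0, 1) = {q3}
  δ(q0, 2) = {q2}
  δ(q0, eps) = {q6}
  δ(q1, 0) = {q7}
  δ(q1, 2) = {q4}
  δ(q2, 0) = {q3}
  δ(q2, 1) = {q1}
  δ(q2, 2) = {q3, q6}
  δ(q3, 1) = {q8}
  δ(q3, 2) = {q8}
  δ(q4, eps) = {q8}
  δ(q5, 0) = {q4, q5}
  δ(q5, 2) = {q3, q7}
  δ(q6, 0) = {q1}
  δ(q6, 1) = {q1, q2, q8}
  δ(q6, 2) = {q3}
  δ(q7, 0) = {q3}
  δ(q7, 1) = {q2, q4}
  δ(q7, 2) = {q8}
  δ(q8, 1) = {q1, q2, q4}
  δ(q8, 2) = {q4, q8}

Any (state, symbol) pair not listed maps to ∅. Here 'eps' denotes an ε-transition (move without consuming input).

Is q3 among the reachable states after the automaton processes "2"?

Start: ε-closure({q0}) = {q0, q6}.
Read '2': {q0, q6} → {q2, q3}.
State q3 is in {q2, q3}.

Yes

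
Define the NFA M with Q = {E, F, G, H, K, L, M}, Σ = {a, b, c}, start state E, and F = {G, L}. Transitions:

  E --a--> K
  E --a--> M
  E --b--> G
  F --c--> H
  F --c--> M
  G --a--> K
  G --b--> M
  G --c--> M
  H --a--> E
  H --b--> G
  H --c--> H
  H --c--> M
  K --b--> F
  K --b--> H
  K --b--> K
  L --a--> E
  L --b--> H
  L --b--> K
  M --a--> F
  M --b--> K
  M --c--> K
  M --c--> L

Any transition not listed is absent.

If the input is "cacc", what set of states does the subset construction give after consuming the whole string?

Start in {E}.
Read 'c': {E} → ∅.
The set is empty and remains empty for the remaining 3 symbols.

∅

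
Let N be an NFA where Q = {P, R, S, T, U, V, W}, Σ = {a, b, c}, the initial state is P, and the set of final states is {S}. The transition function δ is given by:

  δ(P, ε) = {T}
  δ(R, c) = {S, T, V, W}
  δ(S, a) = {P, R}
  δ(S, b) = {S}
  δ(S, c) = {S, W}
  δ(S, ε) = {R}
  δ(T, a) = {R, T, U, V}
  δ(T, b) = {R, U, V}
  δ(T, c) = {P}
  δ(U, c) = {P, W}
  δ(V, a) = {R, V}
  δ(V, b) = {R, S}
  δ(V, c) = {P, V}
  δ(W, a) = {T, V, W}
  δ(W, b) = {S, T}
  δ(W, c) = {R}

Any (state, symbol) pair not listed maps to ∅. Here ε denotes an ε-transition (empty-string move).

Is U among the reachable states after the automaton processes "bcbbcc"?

Start: ε-closure({P}) = {P, T}.
Read 'b': P→∅, T→{R, U, V}; now {R, U, V}.
Read 'c': R→{S, T, V, W}, U→{P, W}, V→{P, V}; union {P, S, T, V, W}; ε-closure = {P, R, S, T, V, W}.
Read 'b': P→∅, R→∅, S→{S}, T→{R, U, V}, V→{R, S}, W→{S, T}; now {R, S, T, U, V}.
Read 'b': R→∅, S→{S}, T→{R, U, V}, U→∅, V→{R, S}; now {R, S, U, V}.
Read 'c': R→{S, T, V, W}, S→{S, W}, U→{P, W}, V→{P, V}; union {P, S, T, V, W}; ε-closure = {P, R, S, T, V, W}.
Read 'c': P→∅, R→{S, T, V, W}, S→{S, W}, T→{P}, V→{P, V}, W→{R}; now {P, R, S, T, V, W}.
State U is not in {P, R, S, T, V, W}.

No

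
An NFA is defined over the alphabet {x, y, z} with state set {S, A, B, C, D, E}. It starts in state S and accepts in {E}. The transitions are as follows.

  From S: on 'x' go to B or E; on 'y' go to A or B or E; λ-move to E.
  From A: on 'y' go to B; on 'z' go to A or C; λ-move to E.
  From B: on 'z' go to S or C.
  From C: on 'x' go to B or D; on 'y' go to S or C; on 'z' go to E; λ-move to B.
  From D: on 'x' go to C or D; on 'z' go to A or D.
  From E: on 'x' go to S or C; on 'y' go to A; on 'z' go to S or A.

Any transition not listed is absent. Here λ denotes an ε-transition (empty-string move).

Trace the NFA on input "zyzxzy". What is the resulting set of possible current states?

Start: ε-closure({S}) = {S, E}.
Read 'z': S→∅, E→{S, A}; union {S, A}; ε-closure = {S, A, E}.
Read 'y': S→{A, B, E}, A→{B}, E→{A}; now {A, B, E}.
Read 'z': A→{A, C}, B→{S, C}, E→{S, A}; union {S, A, C}; ε-closure = {S, A, B, C, E}.
Read 'x': S→{B, E}, A→∅, B→∅, C→{B, D}, E→{S, C}; now {S, B, C, D, E}.
Read 'z': S→∅, B→{S, C}, C→{E}, D→{A, D}, E→{S, A}; union {S, A, C, D, E}; ε-closure = {S, A, B, C, D, E}.
Read 'y': S→{A, B, E}, A→{B}, B→∅, C→{S, C}, D→∅, E→{A}; now {S, A, B, C, E}.

{S, A, B, C, E}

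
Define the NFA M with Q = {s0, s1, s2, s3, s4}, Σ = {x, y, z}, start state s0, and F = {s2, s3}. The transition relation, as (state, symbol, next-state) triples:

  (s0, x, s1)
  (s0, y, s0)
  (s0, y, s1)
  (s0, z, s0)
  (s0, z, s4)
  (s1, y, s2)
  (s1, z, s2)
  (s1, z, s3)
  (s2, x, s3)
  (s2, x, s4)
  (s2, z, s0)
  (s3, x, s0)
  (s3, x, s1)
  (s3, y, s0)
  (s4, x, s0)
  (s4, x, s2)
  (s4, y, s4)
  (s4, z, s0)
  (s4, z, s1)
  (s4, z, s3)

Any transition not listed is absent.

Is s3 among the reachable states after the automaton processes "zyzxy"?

Start in {s0}.
Read 'z': s0→{s0, s4}; now {s0, s4}.
Read 'y': s0→{s0, s1}, s4→{s4}; now {s0, s1, s4}.
Read 'z': s0→{s0, s4}, s1→{s2, s3}, s4→{s0, s1, s3}; now {s0, s1, s2, s3, s4}.
Read 'x': s0→{s1}, s1→∅, s2→{s3, s4}, s3→{s0, s1}, s4→{s0, s2}; now {s0, s1, s2, s3, s4}.
Read 'y': s0→{s0, s1}, s1→{s2}, s2→∅, s3→{s0}, s4→{s4}; now {s0, s1, s2, s4}.
State s3 is not in {s0, s1, s2, s4}.

No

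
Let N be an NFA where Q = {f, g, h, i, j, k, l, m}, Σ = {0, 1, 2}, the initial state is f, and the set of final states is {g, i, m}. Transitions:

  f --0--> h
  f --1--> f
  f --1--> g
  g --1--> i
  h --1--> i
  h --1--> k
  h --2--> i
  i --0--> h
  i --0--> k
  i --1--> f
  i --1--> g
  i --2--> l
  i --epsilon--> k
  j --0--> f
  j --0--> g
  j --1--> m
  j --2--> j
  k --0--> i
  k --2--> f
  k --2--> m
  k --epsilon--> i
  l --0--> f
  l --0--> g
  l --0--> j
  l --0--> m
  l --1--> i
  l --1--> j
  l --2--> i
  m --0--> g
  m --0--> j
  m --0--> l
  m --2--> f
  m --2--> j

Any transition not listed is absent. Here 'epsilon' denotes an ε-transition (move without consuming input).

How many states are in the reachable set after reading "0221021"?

5

Start in {f}.
Read '0': f→{h}; now {h}.
Read '2': h→{i}; union {i}; ε-closure = {i, k}.
Read '2': i→{l}, k→{f, m}; now {f, l, m}.
Read '1': f→{f, g}, l→{i, j}, m→∅; union {f, g, i, j}; ε-closure = {f, g, i, j, k}.
Read '0': f→{h}, g→∅, i→{h, k}, j→{f, g}, k→{i}; now {f, g, h, i, k}.
Read '2': f→∅, g→∅, h→{i}, i→{l}, k→{f, m}; union {f, i, l, m}; ε-closure = {f, i, k, l, m}.
Read '1': f→{f, g}, i→{f, g}, k→∅, l→{i, j}, m→∅; union {f, g, i, j}; ε-closure = {f, g, i, j, k}.
That set has 5 states.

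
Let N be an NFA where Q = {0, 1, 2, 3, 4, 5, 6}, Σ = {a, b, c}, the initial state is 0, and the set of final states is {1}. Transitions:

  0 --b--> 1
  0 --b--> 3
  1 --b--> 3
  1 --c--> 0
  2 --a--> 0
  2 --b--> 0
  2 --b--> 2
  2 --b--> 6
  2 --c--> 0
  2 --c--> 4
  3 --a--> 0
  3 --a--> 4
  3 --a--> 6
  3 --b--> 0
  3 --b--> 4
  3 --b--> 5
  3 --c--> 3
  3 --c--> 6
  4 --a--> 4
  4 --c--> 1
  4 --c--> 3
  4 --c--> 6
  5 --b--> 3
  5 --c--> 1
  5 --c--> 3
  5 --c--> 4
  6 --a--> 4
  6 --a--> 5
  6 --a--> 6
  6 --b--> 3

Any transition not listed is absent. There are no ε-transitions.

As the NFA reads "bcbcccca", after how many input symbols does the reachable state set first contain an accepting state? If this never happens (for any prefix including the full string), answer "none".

1

Start in {0}.
Read 'b': {0} → {1, 3}.
None of the earlier sets intersect F, but {1, 3} does.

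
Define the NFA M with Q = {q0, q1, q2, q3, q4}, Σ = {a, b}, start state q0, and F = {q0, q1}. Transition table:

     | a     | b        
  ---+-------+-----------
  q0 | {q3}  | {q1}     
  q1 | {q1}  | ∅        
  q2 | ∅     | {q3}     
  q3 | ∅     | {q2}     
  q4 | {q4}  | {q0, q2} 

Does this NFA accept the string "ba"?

Yes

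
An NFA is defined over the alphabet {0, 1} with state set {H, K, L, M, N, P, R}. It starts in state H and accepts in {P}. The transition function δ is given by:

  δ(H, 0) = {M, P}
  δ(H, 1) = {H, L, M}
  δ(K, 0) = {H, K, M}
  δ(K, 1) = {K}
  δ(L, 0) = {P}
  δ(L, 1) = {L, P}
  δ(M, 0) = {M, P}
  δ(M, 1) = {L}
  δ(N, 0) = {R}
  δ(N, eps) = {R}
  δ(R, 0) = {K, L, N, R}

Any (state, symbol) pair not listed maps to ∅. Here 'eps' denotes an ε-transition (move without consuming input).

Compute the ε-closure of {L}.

Begin with {L}.
No ε-moves leave this set, so the closure equals the set itself.

{L}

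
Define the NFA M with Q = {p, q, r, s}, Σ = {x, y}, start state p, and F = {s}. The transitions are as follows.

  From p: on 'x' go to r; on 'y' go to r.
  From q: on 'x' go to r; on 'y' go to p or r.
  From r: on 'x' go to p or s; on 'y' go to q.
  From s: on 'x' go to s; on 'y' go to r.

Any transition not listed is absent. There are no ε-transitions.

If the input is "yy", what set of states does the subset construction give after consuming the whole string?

Start in {p}.
Read 'y': p→{r}; now {r}.
Read 'y': r→{q}; now {q}.

{q}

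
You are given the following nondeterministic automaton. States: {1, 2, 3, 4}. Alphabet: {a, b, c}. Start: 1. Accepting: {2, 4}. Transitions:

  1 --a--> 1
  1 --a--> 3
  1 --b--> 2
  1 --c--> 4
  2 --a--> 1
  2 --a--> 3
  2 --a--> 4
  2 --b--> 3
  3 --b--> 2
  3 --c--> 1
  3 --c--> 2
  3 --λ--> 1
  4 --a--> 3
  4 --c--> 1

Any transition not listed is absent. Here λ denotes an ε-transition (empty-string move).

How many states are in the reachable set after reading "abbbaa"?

Start in {1}.
Read 'a': 1→{1, 3}; now {1, 3}.
Read 'b': 1→{2}, 3→{2}; now {2}.
Read 'b': 2→{3}; union {3}; ε-closure = {1, 3}.
Read 'b': 1→{2}, 3→{2}; now {2}.
Read 'a': 2→{1, 3, 4}; now {1, 3, 4}.
Read 'a': 1→{1, 3}, 3→∅, 4→{3}; now {1, 3}.
That set has 2 states.

2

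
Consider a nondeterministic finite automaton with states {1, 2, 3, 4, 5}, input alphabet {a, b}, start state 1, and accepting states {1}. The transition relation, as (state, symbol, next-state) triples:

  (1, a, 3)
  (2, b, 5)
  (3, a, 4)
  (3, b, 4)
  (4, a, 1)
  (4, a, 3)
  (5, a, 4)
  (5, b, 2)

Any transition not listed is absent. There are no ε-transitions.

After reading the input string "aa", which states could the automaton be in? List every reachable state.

{4}

Start in {1}.
Read 'a': {1} → {3}.
Read 'a': {3} → {4}.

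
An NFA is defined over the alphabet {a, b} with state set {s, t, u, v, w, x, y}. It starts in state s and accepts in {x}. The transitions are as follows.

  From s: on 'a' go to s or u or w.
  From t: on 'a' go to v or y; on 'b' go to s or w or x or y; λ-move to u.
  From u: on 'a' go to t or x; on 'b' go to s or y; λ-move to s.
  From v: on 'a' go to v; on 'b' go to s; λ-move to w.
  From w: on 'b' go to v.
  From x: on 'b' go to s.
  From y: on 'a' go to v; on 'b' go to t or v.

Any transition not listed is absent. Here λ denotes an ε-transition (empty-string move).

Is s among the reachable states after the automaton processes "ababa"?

Yes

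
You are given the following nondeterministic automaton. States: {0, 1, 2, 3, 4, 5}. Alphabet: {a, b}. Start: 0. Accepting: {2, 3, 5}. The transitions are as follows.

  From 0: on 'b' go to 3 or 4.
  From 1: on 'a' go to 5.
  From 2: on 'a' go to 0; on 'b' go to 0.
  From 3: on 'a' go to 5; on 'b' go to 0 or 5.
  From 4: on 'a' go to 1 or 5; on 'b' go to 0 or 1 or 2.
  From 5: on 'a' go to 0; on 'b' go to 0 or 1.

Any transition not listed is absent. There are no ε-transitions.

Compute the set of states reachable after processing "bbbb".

{0, 1, 2, 3, 4, 5}

Start in {0}.
Read 'b': {0} → {3, 4}.
Read 'b': {3, 4} → {0, 1, 2, 5}.
Read 'b': {0, 1, 2, 5} → {0, 1, 3, 4}.
Read 'b': {0, 1, 3, 4} → {0, 1, 2, 3, 4, 5}.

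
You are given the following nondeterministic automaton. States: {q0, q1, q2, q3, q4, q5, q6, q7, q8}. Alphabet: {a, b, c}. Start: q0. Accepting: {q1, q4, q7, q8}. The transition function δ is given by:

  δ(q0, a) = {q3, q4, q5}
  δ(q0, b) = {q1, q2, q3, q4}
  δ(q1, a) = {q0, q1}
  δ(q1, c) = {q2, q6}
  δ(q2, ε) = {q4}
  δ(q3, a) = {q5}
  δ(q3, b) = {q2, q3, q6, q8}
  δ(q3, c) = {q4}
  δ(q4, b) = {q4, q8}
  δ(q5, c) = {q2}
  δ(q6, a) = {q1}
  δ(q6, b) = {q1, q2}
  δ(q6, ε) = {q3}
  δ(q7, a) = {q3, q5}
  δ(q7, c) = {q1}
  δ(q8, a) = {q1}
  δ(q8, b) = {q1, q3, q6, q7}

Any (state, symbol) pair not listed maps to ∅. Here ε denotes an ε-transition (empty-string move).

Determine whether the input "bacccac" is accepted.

No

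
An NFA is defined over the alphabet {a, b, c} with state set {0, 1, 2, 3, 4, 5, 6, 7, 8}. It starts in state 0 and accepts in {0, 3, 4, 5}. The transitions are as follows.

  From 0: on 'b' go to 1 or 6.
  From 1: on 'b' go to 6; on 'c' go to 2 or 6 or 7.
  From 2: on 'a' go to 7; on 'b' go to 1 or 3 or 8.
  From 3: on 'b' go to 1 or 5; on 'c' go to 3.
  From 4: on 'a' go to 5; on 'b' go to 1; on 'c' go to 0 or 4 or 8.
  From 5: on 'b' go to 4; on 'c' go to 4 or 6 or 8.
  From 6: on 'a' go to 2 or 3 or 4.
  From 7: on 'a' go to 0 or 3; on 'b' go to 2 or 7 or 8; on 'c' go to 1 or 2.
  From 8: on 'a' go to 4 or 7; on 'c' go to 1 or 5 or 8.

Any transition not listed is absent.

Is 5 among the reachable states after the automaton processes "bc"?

No

Start in {0}.
Read 'b': {0} → {1, 6}.
Read 'c': {1, 6} → {2, 6, 7}.
State 5 is not in {2, 6, 7}.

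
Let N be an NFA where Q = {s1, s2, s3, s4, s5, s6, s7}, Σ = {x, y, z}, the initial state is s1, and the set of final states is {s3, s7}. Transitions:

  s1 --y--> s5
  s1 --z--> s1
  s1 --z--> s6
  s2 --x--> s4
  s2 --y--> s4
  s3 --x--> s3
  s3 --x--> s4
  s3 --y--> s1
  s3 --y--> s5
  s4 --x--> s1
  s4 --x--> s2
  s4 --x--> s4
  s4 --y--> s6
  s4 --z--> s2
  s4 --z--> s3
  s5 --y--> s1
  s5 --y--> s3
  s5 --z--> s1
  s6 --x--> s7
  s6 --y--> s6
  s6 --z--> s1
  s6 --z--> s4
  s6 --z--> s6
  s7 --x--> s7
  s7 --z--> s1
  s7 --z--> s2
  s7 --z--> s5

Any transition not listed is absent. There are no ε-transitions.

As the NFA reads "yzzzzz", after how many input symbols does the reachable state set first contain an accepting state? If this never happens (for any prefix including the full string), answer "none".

5

Start in {s1}.
Read 'y': s1→{s5}; now {s5}.
Read 'z': s5→{s1}; now {s1}.
Read 'z': s1→{s1, s6}; now {s1, s6}.
Read 'z': s1→{s1, s6}, s6→{s1, s4, s6}; now {s1, s4, s6}.
Read 'z': s1→{s1, s6}, s4→{s2, s3}, s6→{s1, s4, s6}; now {s1, s2, s3, s4, s6}.
None of the earlier sets intersect F, but {s1, s2, s3, s4, s6} does.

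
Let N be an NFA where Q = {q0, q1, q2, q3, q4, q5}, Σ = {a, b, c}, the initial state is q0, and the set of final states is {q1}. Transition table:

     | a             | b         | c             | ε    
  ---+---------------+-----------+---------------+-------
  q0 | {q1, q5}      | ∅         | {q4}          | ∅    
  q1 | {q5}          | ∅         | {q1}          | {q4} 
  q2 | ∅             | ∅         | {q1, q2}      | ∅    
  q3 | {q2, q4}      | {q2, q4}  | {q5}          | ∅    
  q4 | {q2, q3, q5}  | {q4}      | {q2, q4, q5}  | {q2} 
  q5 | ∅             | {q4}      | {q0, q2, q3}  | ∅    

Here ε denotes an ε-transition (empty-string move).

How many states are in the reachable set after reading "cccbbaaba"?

Start in {q0}.
Read 'c': {q0} → {q2, q4}.
Read 'c': {q2, q4} → {q1, q2, q4, q5}.
Read 'c': {q1, q2, q4, q5} → {q0, q1, q2, q3, q4, q5}.
Read 'b': {q0, q1, q2, q3, q4, q5} → {q2, q4}.
Read 'b': {q2, q4} → {q2, q4}.
Read 'a': {q2, q4} → {q2, q3, q5}.
Read 'a': {q2, q3, q5} → {q2, q4}.
Read 'b': {q2, q4} → {q2, q4}.
Read 'a': {q2, q4} → {q2, q3, q5}.
That set has 3 states.

3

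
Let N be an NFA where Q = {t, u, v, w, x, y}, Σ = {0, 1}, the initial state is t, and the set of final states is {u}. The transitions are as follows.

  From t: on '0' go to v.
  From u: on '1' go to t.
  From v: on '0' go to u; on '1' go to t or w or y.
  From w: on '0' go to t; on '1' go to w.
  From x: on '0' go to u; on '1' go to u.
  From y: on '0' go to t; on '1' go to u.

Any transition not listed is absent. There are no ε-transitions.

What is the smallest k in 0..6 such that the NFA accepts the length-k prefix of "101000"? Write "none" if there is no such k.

Start in {t}.
Read '1': t→∅; now ∅.
The set is empty and remains empty for the remaining 5 symbols.
No reachable set along the way intersects F.

none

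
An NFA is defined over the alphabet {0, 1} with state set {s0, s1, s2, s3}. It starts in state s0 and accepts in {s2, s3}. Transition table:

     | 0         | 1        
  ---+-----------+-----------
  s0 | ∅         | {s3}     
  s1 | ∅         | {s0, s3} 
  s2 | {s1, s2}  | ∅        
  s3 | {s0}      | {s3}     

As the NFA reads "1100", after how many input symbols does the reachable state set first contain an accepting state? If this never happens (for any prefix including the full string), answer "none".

Start in {s0}.
Read '1': {s0} → {s3}.
None of the earlier sets intersect F, but {s3} does.

1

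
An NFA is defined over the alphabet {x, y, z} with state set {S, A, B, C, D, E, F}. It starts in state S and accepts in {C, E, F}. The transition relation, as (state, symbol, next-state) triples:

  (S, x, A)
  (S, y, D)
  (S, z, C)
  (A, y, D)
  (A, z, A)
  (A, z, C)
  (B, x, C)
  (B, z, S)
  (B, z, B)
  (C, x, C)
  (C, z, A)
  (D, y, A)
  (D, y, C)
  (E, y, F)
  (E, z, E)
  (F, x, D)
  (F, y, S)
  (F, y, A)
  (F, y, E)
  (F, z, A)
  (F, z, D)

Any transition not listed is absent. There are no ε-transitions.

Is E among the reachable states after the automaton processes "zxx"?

Start in {S}.
Read 'z': S→{C}; now {C}.
Read 'x': C→{C}; now {C}.
Read 'x': C→{C}; now {C}.
State E is not in {C}.

No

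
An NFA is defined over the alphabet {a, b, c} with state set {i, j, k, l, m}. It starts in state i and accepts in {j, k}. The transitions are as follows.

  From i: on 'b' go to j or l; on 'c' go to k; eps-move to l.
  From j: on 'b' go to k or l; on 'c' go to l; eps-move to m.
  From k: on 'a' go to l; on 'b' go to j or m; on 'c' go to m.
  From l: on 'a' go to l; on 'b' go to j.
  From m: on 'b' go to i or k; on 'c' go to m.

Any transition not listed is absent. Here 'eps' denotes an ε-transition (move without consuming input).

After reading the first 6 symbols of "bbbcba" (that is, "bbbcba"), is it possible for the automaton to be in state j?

Start: ε-closure({i}) = {i, l}.
Read 'b': {i, l} → {j, l, m}.
Read 'b': {j, l, m} → {i, j, k, l, m}.
Read 'b': {i, j, k, l, m} → {i, j, k, l, m}.
Read 'c': {i, j, k, l, m} → {k, l, m}.
Read 'b': {k, l, m} → {i, j, k, l, m}.
Read 'a': {i, j, k, l, m} → {l}.
State j is not in {l}.

No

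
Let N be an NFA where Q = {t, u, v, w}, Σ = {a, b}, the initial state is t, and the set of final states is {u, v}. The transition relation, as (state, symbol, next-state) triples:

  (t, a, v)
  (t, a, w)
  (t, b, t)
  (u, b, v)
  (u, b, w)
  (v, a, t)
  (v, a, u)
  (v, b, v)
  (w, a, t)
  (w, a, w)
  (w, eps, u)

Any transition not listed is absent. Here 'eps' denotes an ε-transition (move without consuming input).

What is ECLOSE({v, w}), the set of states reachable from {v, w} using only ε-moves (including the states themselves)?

Begin with {v, w}.
ε-move w → u; add u.

{u, v, w}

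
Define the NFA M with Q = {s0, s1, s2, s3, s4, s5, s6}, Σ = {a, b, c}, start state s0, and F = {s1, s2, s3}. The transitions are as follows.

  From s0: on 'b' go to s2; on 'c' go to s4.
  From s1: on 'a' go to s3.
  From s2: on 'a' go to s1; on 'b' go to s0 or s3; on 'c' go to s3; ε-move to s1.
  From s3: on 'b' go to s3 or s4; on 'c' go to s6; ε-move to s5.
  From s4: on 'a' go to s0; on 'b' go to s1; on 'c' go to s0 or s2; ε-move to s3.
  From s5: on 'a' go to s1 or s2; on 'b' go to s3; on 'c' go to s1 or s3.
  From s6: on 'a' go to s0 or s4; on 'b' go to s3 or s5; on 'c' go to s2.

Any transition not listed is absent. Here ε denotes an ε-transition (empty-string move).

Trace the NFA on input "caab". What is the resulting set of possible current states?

{s3, s4, s5}

Start in {s0}.
Read 'c': s0→{s4}; union {s4}; ε-closure = {s3, s4, s5}.
Read 'a': s3→∅, s4→{s0}, s5→{s1, s2}; now {s0, s1, s2}.
Read 'a': s0→∅, s1→{s3}, s2→{s1}; union {s1, s3}; ε-closure = {s1, s3, s5}.
Read 'b': s1→∅, s3→{s3, s4}, s5→{s3}; union {s3, s4}; ε-closure = {s3, s4, s5}.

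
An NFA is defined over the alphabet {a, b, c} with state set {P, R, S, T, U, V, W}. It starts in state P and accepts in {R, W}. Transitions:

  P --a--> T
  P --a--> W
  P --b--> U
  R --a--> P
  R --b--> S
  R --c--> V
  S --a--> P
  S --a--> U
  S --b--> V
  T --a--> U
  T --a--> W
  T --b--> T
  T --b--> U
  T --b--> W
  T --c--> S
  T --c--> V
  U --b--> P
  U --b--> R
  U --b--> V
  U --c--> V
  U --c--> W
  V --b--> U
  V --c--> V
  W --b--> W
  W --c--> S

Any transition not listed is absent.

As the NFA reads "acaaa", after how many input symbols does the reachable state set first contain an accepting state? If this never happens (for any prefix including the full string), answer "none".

Start in {P}.
Read 'a': {P} → {T, W}.
None of the earlier sets intersect F, but {T, W} does.

1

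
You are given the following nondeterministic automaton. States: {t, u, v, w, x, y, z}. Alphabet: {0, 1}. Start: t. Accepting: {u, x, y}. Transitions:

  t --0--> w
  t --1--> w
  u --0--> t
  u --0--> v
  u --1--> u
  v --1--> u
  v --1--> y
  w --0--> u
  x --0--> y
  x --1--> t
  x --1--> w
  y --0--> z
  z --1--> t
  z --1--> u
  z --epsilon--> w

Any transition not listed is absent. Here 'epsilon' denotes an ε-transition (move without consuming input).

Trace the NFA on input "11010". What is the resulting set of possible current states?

∅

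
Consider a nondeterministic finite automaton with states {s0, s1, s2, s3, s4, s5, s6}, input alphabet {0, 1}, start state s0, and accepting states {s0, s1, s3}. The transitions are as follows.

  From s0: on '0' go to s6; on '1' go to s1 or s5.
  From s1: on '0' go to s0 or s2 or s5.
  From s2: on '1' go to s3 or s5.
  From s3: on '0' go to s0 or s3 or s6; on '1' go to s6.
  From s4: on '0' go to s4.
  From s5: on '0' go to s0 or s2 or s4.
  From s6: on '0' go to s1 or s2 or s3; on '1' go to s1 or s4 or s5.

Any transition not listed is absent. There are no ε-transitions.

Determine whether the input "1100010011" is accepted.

No

Start in {s0}.
Read '1': s0→{s1, s5}; now {s1, s5}.
Read '1': s1→∅, s5→∅; now ∅.
The set is empty and remains empty for the remaining 8 symbols.
The final set ∅ contains no accepting state.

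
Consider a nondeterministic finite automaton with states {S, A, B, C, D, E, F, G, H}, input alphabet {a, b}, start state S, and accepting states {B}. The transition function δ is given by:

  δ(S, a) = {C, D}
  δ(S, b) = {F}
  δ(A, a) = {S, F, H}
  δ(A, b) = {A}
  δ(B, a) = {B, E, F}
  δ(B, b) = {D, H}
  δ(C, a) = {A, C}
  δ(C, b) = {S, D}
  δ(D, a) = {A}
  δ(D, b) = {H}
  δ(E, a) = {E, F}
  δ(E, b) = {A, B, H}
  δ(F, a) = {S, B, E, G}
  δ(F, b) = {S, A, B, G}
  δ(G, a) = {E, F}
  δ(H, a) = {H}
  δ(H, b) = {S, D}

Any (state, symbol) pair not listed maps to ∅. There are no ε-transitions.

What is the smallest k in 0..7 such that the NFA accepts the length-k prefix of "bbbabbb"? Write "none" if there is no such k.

2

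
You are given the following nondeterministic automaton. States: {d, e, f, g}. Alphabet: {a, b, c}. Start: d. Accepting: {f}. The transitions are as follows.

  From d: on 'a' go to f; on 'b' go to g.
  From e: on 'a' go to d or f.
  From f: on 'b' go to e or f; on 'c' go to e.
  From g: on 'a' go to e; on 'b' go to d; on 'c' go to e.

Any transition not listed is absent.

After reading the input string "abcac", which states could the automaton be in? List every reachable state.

Start in {d}.
Read 'a': {d} → {f}.
Read 'b': {f} → {e, f}.
Read 'c': {e, f} → {e}.
Read 'a': {e} → {d, f}.
Read 'c': {d, f} → {e}.

{e}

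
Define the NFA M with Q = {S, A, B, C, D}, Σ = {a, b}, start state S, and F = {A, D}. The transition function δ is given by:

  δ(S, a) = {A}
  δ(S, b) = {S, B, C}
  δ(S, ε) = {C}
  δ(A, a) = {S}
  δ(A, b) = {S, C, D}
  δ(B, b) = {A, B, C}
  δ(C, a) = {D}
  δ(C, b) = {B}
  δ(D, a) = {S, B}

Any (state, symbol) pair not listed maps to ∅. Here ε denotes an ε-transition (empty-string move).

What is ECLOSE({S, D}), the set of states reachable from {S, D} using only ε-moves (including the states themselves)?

Begin with {S, D}.
ε-move S → C; add C.

{S, C, D}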